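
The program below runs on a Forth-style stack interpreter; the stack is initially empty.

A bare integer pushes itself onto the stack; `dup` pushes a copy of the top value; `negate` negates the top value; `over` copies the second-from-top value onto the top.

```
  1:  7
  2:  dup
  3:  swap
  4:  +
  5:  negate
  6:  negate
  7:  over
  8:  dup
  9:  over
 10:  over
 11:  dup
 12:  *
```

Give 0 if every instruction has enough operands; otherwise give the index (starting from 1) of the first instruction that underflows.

7      -> [7]
dup    -> [7, 7]
swap   -> [7, 7]
+      -> [14]
negate -> [-14]
negate -> [14]
over  — needs 2 operands, stack has 1 → underflow

7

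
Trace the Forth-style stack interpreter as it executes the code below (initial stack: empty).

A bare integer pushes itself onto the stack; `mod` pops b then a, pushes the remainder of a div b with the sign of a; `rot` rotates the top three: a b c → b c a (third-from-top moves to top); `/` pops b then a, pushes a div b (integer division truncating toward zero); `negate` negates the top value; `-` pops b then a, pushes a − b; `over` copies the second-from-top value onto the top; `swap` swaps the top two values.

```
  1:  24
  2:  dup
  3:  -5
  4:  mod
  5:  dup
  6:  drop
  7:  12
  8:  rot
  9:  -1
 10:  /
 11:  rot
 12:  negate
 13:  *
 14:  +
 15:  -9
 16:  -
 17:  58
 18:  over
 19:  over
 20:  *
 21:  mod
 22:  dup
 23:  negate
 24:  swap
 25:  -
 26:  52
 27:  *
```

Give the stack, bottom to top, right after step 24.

[117, -58, 58]

24      [24]
dup     [24, 24]
-5      [24, 24, -5]
mod     [24, 4]
dup     [24, 4, 4]
drop    [24, 4]
12      [24, 4, 12]
rot     [4, 12, 24]
-1      [4, 12, 24, -1]
/       [4, 12, -24]
rot     [12, -24, 4]
negate  [12, -24, -4]
*       [12, 96]
+       [108]
-9      [108, -9]
-       [117]
58      [117, 58]
over    [117, 58, 117]
over    [117, 58, 117, 58]
*       [117, 58, 6786]
mod     [117, 58]
dup     [117, 58, 58]
negate  [117, 58, -58]
swap    [117, -58, 58]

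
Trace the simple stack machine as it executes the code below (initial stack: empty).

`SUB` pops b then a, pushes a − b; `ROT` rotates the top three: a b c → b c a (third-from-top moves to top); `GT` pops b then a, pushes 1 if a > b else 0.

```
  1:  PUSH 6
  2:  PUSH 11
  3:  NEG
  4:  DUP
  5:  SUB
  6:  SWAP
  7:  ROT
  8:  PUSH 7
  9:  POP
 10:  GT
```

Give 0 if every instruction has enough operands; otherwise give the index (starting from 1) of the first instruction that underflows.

7

PUSH 6  : [6]
PUSH 11 : [6, 11]
NEG     : [6, -11]
DUP     : [6, -11, -11]
SUB     : [6, 0]
SWAP    : [0, 6]
ROT  — needs 3 operands, stack has 2 → underflow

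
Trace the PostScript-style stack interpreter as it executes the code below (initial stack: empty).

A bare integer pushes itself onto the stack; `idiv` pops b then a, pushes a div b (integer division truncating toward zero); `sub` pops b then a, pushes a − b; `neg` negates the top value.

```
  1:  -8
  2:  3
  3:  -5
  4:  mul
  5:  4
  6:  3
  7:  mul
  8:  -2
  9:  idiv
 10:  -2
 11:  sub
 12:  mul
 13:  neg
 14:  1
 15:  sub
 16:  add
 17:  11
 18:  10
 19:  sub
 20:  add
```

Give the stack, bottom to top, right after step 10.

-8   : [-8]
3    : [-8, 3]
-5   : [-8, 3, -5]
mul  : [-8, -15]
4    : [-8, -15, 4]
3    : [-8, -15, 4, 3]
mul  : [-8, -15, 12]
-2   : [-8, -15, 12, -2]
idiv : [-8, -15, -6]
-2   : [-8, -15, -6, -2]

[-8, -15, -6, -2]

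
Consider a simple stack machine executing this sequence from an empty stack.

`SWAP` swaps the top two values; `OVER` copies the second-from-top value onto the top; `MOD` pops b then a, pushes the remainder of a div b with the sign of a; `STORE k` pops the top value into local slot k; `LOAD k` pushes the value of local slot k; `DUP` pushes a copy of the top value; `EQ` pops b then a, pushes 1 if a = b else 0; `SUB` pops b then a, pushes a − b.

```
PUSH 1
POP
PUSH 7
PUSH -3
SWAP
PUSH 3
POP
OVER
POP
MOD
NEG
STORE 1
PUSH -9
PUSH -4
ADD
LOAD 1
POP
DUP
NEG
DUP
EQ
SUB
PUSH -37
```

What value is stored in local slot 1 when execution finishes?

3

PUSH 1    [1]
POP       []
PUSH 7    [7]
PUSH -3   [7, -3]
SWAP      [-3, 7]
PUSH 3    [-3, 7, 3]
POP       [-3, 7]
OVER      [-3, 7, -3]
POP       [-3, 7]
MOD       [-3]
NEG       [3]
STORE 1   []
PUSH -9   [-9]
PUSH -4   [-9, -4]
ADD       [-13]
LOAD 1    [-13, 3]
POP       [-13]
DUP       [-13, -13]
NEG       [-13, 13]
DUP       [-13, 13, 13]
EQ        [-13, 1]
SUB       [-14]
PUSH -37  [-14, -37]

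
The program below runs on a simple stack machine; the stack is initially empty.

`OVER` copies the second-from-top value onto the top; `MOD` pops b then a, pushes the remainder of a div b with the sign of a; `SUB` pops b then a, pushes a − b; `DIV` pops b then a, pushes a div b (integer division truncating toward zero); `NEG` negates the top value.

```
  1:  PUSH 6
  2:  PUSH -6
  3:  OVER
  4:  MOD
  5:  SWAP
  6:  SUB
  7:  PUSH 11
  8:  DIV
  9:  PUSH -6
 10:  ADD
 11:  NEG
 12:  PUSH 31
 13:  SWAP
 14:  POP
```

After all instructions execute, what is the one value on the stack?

31

PUSH 6  : 6
PUSH -6 : 6 -6
OVER    : 6 -6 6
MOD     : 6 0
SWAP    : 0 6
SUB     : -6
PUSH 11 : -6 11
DIV     : 0
PUSH -6 : 0 -6
ADD     : -6
NEG     : 6
PUSH 31 : 6 31
SWAP    : 31 6
POP     : 31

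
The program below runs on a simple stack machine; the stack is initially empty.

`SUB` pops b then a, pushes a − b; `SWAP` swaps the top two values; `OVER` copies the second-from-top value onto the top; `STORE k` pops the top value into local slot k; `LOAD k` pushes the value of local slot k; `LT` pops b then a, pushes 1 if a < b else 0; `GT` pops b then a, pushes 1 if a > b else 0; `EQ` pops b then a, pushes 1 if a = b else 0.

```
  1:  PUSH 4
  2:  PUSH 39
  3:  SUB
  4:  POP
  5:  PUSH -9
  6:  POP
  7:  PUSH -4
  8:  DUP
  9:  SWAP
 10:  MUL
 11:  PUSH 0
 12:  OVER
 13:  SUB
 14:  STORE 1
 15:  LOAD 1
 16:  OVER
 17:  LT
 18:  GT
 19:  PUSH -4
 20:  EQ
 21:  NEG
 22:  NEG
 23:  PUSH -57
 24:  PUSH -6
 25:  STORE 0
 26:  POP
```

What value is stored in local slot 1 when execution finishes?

PUSH 4   → [4]
PUSH 39  → [4, 39]
SUB      → [-35]
POP      → []
PUSH -9  → [-9]
POP      → []
PUSH -4  → [-4]
DUP      → [-4, -4]
SWAP     → [-4, -4]
MUL      → [16]
PUSH 0   → [16, 0]
OVER     → [16, 0, 16]
SUB      → [16, -16]
STORE 1  → [16]
LOAD 1   → [16, -16]
OVER     → [16, -16, 16]
LT       → [16, 1]
GT       → [1]
PUSH -4  → [1, -4]
EQ       → [0]
NEG      → [0]
NEG      → [0]
PUSH -57 → [0, -57]
PUSH -6  → [0, -57, -6]
STORE 0  → [0, -57]
POP      → [0]

-16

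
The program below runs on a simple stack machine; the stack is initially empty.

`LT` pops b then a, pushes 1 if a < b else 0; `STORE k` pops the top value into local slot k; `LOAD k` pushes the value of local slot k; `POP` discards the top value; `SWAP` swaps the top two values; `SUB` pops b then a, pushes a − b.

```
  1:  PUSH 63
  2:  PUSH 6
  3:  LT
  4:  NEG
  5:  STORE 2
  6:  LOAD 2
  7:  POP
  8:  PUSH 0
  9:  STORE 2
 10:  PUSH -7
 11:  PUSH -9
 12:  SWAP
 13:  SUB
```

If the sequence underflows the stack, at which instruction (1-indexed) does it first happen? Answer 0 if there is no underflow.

0

PUSH 63 : 63
PUSH 6  : 63 6
LT      : 0
NEG     : 0
STORE 2 : (empty)
LOAD 2  : 0
POP     : (empty)
PUSH 0  : 0
STORE 2 : (empty)
PUSH -7 : -7
PUSH -9 : -7 -9
SWAP    : -9 -7
SUB     : -2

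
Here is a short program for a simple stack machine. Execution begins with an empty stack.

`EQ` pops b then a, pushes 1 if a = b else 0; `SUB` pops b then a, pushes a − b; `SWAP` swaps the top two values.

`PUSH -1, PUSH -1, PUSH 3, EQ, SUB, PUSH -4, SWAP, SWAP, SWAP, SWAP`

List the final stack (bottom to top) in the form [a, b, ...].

PUSH -1 → -1
PUSH -1 → -1 -1
PUSH 3  → -1 -1 3
EQ      → -1 0
SUB     → -1
PUSH -4 → -1 -4
SWAP    → -4 -1
SWAP    → -1 -4
SWAP    → -4 -1
SWAP    → -1 -4

[-1, -4]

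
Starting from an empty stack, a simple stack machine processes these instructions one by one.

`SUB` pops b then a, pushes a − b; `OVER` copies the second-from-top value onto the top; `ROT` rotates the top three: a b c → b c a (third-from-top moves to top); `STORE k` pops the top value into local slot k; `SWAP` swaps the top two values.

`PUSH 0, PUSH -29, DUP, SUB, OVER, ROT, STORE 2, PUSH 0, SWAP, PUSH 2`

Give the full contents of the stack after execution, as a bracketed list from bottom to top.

[0, 0, 0, 2]

PUSH 0   → [0]
PUSH -29 → [0, -29]
DUP      → [0, -29, -29]
SUB      → [0, 0]
OVER     → [0, 0, 0]
ROT      → [0, 0, 0]
STORE 2  → [0, 0]
PUSH 0   → [0, 0, 0]
SWAP     → [0, 0, 0]
PUSH 2   → [0, 0, 0, 2]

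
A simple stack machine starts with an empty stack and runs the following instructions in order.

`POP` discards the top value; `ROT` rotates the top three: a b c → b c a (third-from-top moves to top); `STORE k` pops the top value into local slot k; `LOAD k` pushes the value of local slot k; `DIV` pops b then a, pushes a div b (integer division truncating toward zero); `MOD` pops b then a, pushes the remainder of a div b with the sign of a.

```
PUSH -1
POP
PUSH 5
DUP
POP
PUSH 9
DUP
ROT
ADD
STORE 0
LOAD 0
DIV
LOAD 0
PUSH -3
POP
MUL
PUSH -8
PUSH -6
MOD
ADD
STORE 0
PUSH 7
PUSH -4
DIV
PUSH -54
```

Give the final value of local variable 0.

PUSH -1   [-1]
POP       []
PUSH 5    [5]
DUP       [5, 5]
POP       [5]
PUSH 9    [5, 9]
DUP       [5, 9, 9]
ROT       [9, 9, 5]
ADD       [9, 14]
STORE 0   [9]
LOAD 0    [9, 14]
DIV       [0]
LOAD 0    [0, 14]
PUSH -3   [0, 14, -3]
POP       [0, 14]
MUL       [0]
PUSH -8   [0, -8]
PUSH -6   [0, -8, -6]
MOD       [0, -2]
ADD       [-2]
STORE 0   []
PUSH 7    [7]
PUSH -4   [7, -4]
DIV       [-1]
PUSH -54  [-1, -54]

-2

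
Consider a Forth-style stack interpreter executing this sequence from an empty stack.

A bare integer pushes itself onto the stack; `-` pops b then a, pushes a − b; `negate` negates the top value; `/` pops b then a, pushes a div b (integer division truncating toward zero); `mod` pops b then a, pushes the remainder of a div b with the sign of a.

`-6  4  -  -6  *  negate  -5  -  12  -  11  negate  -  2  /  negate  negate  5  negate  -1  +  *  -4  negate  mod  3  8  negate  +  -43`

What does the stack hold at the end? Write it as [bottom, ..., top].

[0, -5, -43]

-6     -> [-6]
4      -> [-6, 4]
-      -> [-10]
-6     -> [-10, -6]
*      -> [60]
negate -> [-60]
-5     -> [-60, -5]
-      -> [-55]
12     -> [-55, 12]
-      -> [-67]
11     -> [-67, 11]
negate -> [-67, -11]
-      -> [-56]
2      -> [-56, 2]
/      -> [-28]
negate -> [28]
negate -> [-28]
5      -> [-28, 5]
negate -> [-28, -5]
-1     -> [-28, -5, -1]
+      -> [-28, -6]
*      -> [168]
-4     -> [168, -4]
negate -> [168, 4]
mod    -> [0]
3      -> [0, 3]
8      -> [0, 3, 8]
negate -> [0, 3, -8]
+      -> [0, -5]
-43    -> [0, -5, -43]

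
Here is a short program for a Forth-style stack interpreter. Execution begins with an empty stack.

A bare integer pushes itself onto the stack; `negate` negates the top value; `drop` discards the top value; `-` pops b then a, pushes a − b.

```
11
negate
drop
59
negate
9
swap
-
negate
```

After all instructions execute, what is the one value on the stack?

11      11
negate  -11
drop    (empty)
59      59
negate  -59
9       -59 9
swap    9 -59
-       68
negate  -68

-68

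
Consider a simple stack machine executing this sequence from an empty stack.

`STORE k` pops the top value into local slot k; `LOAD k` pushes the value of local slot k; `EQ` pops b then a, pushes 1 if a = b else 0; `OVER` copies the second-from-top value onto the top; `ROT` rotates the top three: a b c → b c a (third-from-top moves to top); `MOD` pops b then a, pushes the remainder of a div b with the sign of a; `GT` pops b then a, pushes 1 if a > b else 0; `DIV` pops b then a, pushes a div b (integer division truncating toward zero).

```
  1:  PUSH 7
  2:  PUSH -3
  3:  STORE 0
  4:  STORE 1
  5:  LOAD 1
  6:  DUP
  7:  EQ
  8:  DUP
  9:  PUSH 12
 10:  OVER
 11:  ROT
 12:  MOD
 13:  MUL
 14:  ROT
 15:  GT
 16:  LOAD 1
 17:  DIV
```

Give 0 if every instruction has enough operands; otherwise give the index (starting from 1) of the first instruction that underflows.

PUSH 7  → 7
PUSH -3 → 7 -3
STORE 0 → 7
STORE 1 → (empty)
LOAD 1  → 7
DUP     → 7 7
EQ      → 1
DUP     → 1 1
PUSH 12 → 1 1 12
OVER    → 1 1 12 1
ROT     → 1 12 1 1
MOD     → 1 12 0
MUL     → 1 0
ROT  — needs 3 operands, stack has 2 → underflow

14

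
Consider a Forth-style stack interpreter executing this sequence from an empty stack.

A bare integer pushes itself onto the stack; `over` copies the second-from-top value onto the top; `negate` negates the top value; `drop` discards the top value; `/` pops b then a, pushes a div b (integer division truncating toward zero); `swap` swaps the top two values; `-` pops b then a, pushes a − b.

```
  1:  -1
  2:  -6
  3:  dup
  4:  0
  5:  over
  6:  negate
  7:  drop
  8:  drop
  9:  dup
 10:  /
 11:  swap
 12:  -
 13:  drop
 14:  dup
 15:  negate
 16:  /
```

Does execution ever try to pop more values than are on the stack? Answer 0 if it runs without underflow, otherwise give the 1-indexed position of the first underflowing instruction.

0

-1     : -1
-6     : -1 -6
dup    : -1 -6 -6
0      : -1 -6 -6 0
over   : -1 -6 -6 0 -6
negate : -1 -6 -6 0 6
drop   : -1 -6 -6 0
drop   : -1 -6 -6
dup    : -1 -6 -6 -6
/      : -1 -6 1
swap   : -1 1 -6
-      : -1 7
drop   : -1
dup    : -1 -1
negate : -1 1
/      : -1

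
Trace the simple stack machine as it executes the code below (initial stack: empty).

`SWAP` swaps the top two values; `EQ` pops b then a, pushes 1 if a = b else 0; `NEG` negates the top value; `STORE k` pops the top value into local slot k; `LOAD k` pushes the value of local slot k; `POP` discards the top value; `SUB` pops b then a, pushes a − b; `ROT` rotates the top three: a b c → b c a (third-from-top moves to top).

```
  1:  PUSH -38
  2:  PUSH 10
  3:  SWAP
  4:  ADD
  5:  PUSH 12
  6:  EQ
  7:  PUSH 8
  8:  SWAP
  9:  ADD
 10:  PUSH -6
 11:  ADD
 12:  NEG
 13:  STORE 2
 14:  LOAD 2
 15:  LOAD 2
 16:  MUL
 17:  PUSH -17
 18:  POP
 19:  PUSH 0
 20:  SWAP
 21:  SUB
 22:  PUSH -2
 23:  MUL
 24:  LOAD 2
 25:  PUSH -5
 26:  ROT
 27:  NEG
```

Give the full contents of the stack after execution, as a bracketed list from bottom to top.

PUSH -38 : -38
PUSH 10  : -38 10
SWAP     : 10 -38
ADD      : -28
PUSH 12  : -28 12
EQ       : 0
PUSH 8   : 0 8
SWAP     : 8 0
ADD      : 8
PUSH -6  : 8 -6
ADD      : 2
NEG      : -2
STORE 2  : (empty)
LOAD 2   : -2
LOAD 2   : -2 -2
MUL      : 4
PUSH -17 : 4 -17
POP      : 4
PUSH 0   : 4 0
SWAP     : 0 4
SUB      : -4
PUSH -2  : -4 -2
MUL      : 8
LOAD 2   : 8 -2
PUSH -5  : 8 -2 -5
ROT      : -2 -5 8
NEG      : -2 -5 -8

[-2, -5, -8]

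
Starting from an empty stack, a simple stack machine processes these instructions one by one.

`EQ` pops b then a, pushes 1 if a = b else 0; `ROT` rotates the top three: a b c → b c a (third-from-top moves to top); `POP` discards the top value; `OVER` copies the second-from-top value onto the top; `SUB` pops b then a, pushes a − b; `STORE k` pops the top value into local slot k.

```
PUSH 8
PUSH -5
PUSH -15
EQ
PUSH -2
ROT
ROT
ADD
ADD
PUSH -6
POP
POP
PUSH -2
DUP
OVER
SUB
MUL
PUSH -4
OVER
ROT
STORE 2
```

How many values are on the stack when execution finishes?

2

PUSH 8   → [8]
PUSH -5  → [8, -5]
PUSH -15 → [8, -5, -15]
EQ       → [8, 0]
PUSH -2  → [8, 0, -2]
ROT      → [0, -2, 8]
ROT      → [-2, 8, 0]
ADD      → [-2, 8]
ADD      → [6]
PUSH -6  → [6, -6]
POP      → [6]
POP      → []
PUSH -2  → [-2]
DUP      → [-2, -2]
OVER     → [-2, -2, -2]
SUB      → [-2, 0]
MUL      → [0]
PUSH -4  → [0, -4]
OVER     → [0, -4, 0]
ROT      → [-4, 0, 0]
STORE 2  → [-4, 0]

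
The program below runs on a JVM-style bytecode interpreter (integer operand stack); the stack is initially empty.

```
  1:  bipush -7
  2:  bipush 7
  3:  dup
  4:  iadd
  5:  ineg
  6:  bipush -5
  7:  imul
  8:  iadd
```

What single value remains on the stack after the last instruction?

bipush -7 : -7
bipush 7  : -7 7
dup       : -7 7 7
iadd      : -7 14
ineg      : -7 -14
bipush -5 : -7 -14 -5
imul      : -7 70
iadd      : 63

63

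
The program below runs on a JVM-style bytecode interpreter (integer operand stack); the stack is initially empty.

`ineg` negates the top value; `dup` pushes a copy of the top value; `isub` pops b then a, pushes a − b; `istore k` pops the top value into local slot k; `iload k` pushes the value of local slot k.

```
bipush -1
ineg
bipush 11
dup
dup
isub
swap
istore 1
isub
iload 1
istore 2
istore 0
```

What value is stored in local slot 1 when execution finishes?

11

bipush -1  [-1]
ineg       [1]
bipush 11  [1, 11]
dup        [1, 11, 11]
dup        [1, 11, 11, 11]
isub       [1, 11, 0]
swap       [1, 0, 11]
istore 1   [1, 0]
isub       [1]
iload 1    [1, 11]
istore 2   [1]
istore 0   []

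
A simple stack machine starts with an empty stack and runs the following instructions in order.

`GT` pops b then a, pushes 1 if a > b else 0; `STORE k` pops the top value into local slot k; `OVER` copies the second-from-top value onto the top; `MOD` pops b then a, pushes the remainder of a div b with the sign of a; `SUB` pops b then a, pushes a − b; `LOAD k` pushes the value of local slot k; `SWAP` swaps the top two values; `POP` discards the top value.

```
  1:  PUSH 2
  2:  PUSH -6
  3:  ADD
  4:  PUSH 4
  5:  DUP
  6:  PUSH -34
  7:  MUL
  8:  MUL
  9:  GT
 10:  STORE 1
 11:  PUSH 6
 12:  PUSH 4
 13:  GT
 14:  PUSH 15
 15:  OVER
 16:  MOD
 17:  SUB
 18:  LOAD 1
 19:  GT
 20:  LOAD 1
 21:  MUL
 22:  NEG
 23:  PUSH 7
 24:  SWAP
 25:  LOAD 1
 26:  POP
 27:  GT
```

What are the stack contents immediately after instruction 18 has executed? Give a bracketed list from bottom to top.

PUSH 2    [2]
PUSH -6   [2, -6]
ADD       [-4]
PUSH 4    [-4, 4]
DUP       [-4, 4, 4]
PUSH -34  [-4, 4, 4, -34]
MUL       [-4, 4, -136]
MUL       [-4, -544]
GT        [1]
STORE 1   []
PUSH 6    [6]
PUSH 4    [6, 4]
GT        [1]
PUSH 15   [1, 15]
OVER      [1, 15, 1]
MOD       [1, 0]
SUB       [1]
LOAD 1    [1, 1]

[1, 1]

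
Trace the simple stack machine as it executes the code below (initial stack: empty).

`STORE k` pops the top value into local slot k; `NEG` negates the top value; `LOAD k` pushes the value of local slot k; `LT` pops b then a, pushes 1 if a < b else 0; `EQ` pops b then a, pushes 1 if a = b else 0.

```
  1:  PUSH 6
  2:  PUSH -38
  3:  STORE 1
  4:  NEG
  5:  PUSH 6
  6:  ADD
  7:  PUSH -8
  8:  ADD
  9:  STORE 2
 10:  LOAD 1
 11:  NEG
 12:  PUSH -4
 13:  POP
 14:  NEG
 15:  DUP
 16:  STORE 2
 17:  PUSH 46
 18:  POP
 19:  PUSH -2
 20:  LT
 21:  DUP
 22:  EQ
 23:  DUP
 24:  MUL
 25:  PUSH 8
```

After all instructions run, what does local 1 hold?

PUSH 6    6
PUSH -38  6 -38
STORE 1   6
NEG       -6
PUSH 6    -6 6
ADD       0
PUSH -8   0 -8
ADD       -8
STORE 2   (empty)
LOAD 1    -38
NEG       38
PUSH -4   38 -4
POP       38
NEG       -38
DUP       -38 -38
STORE 2   -38
PUSH 46   -38 46
POP       -38
PUSH -2   -38 -2
LT        1
DUP       1 1
EQ        1
DUP       1 1
MUL       1
PUSH 8    1 8

-38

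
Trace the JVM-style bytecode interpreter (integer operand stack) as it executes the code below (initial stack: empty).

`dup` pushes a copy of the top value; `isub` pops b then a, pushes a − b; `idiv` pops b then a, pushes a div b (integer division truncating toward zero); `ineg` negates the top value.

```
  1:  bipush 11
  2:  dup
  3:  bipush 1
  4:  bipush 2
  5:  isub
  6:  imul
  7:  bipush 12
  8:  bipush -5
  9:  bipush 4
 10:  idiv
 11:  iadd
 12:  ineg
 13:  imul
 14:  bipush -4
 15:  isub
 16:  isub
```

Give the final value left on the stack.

-114

bipush 11  [11]
dup        [11, 11]
bipush 1   [11, 11, 1]
bipush 2   [11, 11, 1, 2]
isub       [11, 11, -1]
imul       [11, -11]
bipush 12  [11, -11, 12]
bipush -5  [11, -11, 12, -5]
bipush 4   [11, -11, 12, -5, 4]
idiv       [11, -11, 12, -1]
iadd       [11, -11, 11]
ineg       [11, -11, -11]
imul       [11, 121]
bipush -4  [11, 121, -4]
isub       [11, 125]
isub       [-114]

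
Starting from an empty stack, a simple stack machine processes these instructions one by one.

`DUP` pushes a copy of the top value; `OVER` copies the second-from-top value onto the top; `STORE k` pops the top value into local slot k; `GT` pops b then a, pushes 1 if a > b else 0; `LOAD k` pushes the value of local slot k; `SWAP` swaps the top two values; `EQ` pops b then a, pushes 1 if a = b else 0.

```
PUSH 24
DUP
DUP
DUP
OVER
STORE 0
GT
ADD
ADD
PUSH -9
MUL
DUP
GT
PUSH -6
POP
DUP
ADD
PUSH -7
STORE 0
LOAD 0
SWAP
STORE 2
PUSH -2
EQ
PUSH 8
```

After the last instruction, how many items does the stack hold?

2

PUSH 24  [24]
DUP      [24, 24]
DUP      [24, 24, 24]
DUP      [24, 24, 24, 24]
OVER     [24, 24, 24, 24, 24]
STORE 0  [24, 24, 24, 24]
GT       [24, 24, 0]
ADD      [24, 24]
ADD      [48]
PUSH -9  [48, -9]
MUL      [-432]
DUP      [-432, -432]
GT       [0]
PUSH -6  [0, -6]
POP      [0]
DUP      [0, 0]
ADD      [0]
PUSH -7  [0, -7]
STORE 0  [0]
LOAD 0   [0, -7]
SWAP     [-7, 0]
STORE 2  [-7]
PUSH -2  [-7, -2]
EQ       [0]
PUSH 8   [0, 8]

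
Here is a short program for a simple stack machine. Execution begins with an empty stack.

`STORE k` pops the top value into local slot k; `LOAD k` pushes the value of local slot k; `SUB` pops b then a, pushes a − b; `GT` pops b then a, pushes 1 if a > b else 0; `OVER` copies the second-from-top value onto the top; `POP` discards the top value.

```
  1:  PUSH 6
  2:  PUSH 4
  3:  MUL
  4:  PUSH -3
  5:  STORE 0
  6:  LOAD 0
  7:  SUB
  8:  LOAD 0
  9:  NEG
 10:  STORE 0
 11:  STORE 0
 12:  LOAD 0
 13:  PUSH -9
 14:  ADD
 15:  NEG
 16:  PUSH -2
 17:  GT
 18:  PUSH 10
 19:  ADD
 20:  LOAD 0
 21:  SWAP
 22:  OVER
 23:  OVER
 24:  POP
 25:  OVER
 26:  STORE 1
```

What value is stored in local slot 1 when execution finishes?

10

PUSH 6   [6]
PUSH 4   [6, 4]
MUL      [24]
PUSH -3  [24, -3]
STORE 0  [24]
LOAD 0   [24, -3]
SUB      [27]
LOAD 0   [27, -3]
NEG      [27, 3]
STORE 0  [27]
STORE 0  []
LOAD 0   [27]
PUSH -9  [27, -9]
ADD      [18]
NEG      [-18]
PUSH -2  [-18, -2]
GT       [0]
PUSH 10  [0, 10]
ADD      [10]
LOAD 0   [10, 27]
SWAP     [27, 10]
OVER     [27, 10, 27]
OVER     [27, 10, 27, 10]
POP      [27, 10, 27]
OVER     [27, 10, 27, 10]
STORE 1  [27, 10, 27]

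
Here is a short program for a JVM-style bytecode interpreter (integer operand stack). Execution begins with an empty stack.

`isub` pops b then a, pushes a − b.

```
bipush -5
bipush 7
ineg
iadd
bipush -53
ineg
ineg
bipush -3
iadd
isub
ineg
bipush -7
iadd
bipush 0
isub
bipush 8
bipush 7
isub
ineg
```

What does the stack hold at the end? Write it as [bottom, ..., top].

[-51, -1]

bipush -5  -> [-5]
bipush 7   -> [-5, 7]
ineg       -> [-5, -7]
iadd       -> [-12]
bipush -53 -> [-12, -53]
ineg       -> [-12, 53]
ineg       -> [-12, -53]
bipush -3  -> [-12, -53, -3]
iadd       -> [-12, -56]
isub       -> [44]
ineg       -> [-44]
bipush -7  -> [-44, -7]
iadd       -> [-51]
bipush 0   -> [-51, 0]
isub       -> [-51]
bipush 8   -> [-51, 8]
bipush 7   -> [-51, 8, 7]
isub       -> [-51, 1]
ineg       -> [-51, -1]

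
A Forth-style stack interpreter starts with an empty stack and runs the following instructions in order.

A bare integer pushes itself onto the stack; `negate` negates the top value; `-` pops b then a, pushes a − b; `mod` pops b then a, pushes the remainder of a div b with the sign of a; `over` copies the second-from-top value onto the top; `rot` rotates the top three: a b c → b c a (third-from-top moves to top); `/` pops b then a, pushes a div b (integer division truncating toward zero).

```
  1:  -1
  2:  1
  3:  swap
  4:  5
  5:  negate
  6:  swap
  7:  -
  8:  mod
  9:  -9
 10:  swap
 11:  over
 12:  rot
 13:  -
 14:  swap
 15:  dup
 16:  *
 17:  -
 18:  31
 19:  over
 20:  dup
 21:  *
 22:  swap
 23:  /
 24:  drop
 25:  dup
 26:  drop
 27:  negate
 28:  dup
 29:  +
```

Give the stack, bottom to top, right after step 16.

-1      [-1]
1       [-1, 1]
swap    [1, -1]
5       [1, -1, 5]
negate  [1, -1, -5]
swap    [1, -5, -1]
-       [1, -4]
mod     [1]
-9      [1, -9]
swap    [-9, 1]
over    [-9, 1, -9]
rot     [1, -9, -9]
-       [1, 0]
swap    [0, 1]
dup     [0, 1, 1]
*       [0, 1]

[0, 1]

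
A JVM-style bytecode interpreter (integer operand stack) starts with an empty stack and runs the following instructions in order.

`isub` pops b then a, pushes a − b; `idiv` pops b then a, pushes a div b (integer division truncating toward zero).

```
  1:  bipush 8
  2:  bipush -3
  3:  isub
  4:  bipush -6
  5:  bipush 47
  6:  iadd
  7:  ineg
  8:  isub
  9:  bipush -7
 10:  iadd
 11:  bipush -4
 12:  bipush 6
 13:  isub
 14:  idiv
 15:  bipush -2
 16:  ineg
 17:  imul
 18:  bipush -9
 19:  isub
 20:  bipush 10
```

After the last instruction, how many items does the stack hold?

bipush 8   8
bipush -3  8 -3
isub       11
bipush -6  11 -6
bipush 47  11 -6 47
iadd       11 41
ineg       11 -41
isub       52
bipush -7  52 -7
iadd       45
bipush -4  45 -4
bipush 6   45 -4 6
isub       45 -10
idiv       -4
bipush -2  -4 -2
ineg       -4 2
imul       -8
bipush -9  -8 -9
isub       1
bipush 10  1 10

2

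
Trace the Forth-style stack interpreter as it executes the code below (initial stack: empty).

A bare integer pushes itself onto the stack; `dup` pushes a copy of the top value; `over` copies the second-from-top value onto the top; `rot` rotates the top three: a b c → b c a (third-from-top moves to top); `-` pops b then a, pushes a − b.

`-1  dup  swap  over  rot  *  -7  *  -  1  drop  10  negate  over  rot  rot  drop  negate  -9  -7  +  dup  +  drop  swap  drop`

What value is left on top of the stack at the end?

-6

-1     → [-1]
dup    → [-1, -1]
swap   → [-1, -1]
over   → [-1, -1, -1]
rot    → [-1, -1, -1]
*      → [-1, 1]
-7     → [-1, 1, -7]
*      → [-1, -7]
-      → [6]
1      → [6, 1]
drop   → [6]
10     → [6, 10]
negate → [6, -10]
over   → [6, -10, 6]
rot    → [-10, 6, 6]
rot    → [6, 6, -10]
drop   → [6, 6]
negate → [6, -6]
-9     → [6, -6, -9]
-7     → [6, -6, -9, -7]
+      → [6, -6, -16]
dup    → [6, -6, -16, -16]
+      → [6, -6, -32]
drop   → [6, -6]
swap   → [-6, 6]
drop   → [-6]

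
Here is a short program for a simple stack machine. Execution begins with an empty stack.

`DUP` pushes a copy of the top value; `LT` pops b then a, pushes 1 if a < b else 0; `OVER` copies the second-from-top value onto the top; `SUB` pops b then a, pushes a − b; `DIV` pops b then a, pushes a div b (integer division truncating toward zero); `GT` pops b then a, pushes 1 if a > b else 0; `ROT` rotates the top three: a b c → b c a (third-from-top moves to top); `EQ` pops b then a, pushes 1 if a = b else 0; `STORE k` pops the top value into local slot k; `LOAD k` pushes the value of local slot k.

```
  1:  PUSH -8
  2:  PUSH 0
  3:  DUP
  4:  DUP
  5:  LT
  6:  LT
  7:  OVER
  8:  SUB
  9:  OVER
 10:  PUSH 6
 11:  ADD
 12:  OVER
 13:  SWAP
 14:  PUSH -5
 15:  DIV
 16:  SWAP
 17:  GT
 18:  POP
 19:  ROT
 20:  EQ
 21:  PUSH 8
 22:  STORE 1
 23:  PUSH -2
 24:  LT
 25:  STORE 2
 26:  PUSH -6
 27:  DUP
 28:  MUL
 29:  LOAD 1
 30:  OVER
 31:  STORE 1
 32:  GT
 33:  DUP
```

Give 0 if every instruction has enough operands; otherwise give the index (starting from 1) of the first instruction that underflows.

19

PUSH -8 : [-8]
PUSH 0  : [-8, 0]
DUP     : [-8, 0, 0]
DUP     : [-8, 0, 0, 0]
LT      : [-8, 0, 0]
LT      : [-8, 0]
OVER    : [-8, 0, -8]
SUB     : [-8, 8]
OVER    : [-8, 8, -8]
PUSH 6  : [-8, 8, -8, 6]
ADD     : [-8, 8, -2]
OVER    : [-8, 8, -2, 8]
SWAP    : [-8, 8, 8, -2]
PUSH -5 : [-8, 8, 8, -2, -5]
DIV     : [-8, 8, 8, 0]
SWAP    : [-8, 8, 0, 8]
GT      : [-8, 8, 0]
POP     : [-8, 8]
ROT  — needs 3 operands, stack has 2 → underflow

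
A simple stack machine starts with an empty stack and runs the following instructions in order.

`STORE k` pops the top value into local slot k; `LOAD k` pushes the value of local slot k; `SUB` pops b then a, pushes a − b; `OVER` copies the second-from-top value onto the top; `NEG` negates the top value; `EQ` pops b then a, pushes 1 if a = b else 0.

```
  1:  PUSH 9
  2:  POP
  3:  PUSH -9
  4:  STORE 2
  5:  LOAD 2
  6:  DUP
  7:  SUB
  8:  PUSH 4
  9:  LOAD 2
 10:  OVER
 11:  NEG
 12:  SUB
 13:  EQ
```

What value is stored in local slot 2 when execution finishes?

-9

PUSH 9  : 9
POP     : (empty)
PUSH -9 : -9
STORE 2 : (empty)
LOAD 2  : -9
DUP     : -9 -9
SUB     : 0
PUSH 4  : 0 4
LOAD 2  : 0 4 -9
OVER    : 0 4 -9 4
NEG     : 0 4 -9 -4
SUB     : 0 4 -5
EQ      : 0 0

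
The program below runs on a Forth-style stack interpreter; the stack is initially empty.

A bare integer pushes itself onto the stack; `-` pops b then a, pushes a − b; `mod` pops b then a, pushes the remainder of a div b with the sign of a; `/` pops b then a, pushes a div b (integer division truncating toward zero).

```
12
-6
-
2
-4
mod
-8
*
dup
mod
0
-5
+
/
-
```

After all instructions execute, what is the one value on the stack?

12  : [12]
-6  : [12, -6]
-   : [18]
2   : [18, 2]
-4  : [18, 2, -4]
mod : [18, 2]
-8  : [18, 2, -8]
*   : [18, -16]
dup : [18, -16, -16]
mod : [18, 0]
0   : [18, 0, 0]
-5  : [18, 0, 0, -5]
+   : [18, 0, -5]
/   : [18, 0]
-   : [18]

18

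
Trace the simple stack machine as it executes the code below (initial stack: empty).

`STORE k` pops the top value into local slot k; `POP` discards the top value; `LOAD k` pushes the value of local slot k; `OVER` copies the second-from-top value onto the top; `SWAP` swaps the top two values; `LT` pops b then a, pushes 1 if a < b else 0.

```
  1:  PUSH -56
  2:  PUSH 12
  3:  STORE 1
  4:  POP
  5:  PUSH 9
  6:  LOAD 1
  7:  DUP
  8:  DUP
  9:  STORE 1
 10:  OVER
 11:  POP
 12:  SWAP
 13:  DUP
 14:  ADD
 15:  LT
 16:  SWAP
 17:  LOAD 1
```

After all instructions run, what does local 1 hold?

PUSH -56  [-56]
PUSH 12   [-56, 12]
STORE 1   [-56]
POP       []
PUSH 9    [9]
LOAD 1    [9, 12]
DUP       [9, 12, 12]
DUP       [9, 12, 12, 12]
STORE 1   [9, 12, 12]
OVER      [9, 12, 12, 12]
POP       [9, 12, 12]
SWAP      [9, 12, 12]
DUP       [9, 12, 12, 12]
ADD       [9, 12, 24]
LT        [9, 1]
SWAP      [1, 9]
LOAD 1    [1, 9, 12]

12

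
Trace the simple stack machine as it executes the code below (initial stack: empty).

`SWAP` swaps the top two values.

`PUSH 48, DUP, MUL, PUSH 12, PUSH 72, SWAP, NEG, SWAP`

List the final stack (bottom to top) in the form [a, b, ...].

PUSH 48 : 48
DUP     : 48 48
MUL     : 2304
PUSH 12 : 2304 12
PUSH 72 : 2304 12 72
SWAP    : 2304 72 12
NEG     : 2304 72 -12
SWAP    : 2304 -12 72

[2304, -12, 72]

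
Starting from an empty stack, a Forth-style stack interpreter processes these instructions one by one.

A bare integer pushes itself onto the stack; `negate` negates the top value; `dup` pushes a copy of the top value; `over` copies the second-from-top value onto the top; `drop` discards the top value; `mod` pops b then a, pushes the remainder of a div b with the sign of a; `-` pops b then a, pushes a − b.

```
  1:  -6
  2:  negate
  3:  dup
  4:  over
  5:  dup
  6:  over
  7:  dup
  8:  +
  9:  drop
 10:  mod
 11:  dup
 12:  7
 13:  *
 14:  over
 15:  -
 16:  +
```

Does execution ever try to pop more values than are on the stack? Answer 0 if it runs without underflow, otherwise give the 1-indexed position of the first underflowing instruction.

0

-6     -> -6
negate -> 6
dup    -> 6 6
over   -> 6 6 6
dup    -> 6 6 6 6
over   -> 6 6 6 6 6
dup    -> 6 6 6 6 6 6
+      -> 6 6 6 6 12
drop   -> 6 6 6 6
mod    -> 6 6 0
dup    -> 6 6 0 0
7      -> 6 6 0 0 7
*      -> 6 6 0 0
over   -> 6 6 0 0 0
-      -> 6 6 0 0
+      -> 6 6 0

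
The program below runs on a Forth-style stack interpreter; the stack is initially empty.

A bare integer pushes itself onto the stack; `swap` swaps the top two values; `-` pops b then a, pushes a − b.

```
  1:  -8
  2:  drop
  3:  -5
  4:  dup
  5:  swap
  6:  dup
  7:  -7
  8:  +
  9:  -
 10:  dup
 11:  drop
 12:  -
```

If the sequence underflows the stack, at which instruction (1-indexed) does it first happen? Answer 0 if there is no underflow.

-8    [-8]
drop  []
-5    [-5]
dup   [-5, -5]
swap  [-5, -5]
dup   [-5, -5, -5]
-7    [-5, -5, -5, -7]
+     [-5, -5, -12]
-     [-5, 7]
dup   [-5, 7, 7]
drop  [-5, 7]
-     [-12]

0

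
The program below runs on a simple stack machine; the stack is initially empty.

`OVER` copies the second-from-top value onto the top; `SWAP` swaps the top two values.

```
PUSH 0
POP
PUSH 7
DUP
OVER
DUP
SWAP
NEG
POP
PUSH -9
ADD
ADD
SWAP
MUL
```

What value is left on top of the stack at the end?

35

PUSH 0   0
POP      (empty)
PUSH 7   7
DUP      7 7
OVER     7 7 7
DUP      7 7 7 7
SWAP     7 7 7 7
NEG      7 7 7 -7
POP      7 7 7
PUSH -9  7 7 7 -9
ADD      7 7 -2
ADD      7 5
SWAP     5 7
MUL      35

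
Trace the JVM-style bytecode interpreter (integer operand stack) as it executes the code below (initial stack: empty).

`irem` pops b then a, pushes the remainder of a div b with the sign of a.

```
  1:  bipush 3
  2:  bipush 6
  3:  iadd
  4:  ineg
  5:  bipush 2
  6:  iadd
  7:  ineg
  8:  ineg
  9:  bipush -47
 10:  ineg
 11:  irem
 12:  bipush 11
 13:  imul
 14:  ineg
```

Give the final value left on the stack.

77

bipush 3    3
bipush 6    3 6
iadd        9
ineg        -9
bipush 2    -9 2
iadd        -7
ineg        7
ineg        -7
bipush -47  -7 -47
ineg        -7 47
irem        -7
bipush 11   -7 11
imul        -77
ineg        77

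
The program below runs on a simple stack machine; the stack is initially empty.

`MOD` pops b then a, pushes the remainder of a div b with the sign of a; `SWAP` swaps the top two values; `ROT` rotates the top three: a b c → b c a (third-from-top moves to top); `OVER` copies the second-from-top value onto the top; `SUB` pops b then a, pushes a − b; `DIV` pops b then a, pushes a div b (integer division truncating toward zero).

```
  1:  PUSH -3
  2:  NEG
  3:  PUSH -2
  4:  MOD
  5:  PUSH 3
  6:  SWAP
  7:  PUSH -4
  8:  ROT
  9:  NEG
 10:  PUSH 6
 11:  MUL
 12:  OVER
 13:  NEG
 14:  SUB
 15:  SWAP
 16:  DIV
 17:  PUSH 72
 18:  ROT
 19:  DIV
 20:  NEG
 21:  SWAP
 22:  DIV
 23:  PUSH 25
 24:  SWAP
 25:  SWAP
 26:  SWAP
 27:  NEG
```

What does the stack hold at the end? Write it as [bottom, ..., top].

PUSH -3 -> [-3]
NEG     -> [3]
PUSH -2 -> [3, -2]
MOD     -> [1]
PUSH 3  -> [1, 3]
SWAP    -> [3, 1]
PUSH -4 -> [3, 1, -4]
ROT     -> [1, -4, 3]
NEG     -> [1, -4, -3]
PUSH 6  -> [1, -4, -3, 6]
MUL     -> [1, -4, -18]
OVER    -> [1, -4, -18, -4]
NEG     -> [1, -4, -18, 4]
SUB     -> [1, -4, -22]
SWAP    -> [1, -22, -4]
DIV     -> [1, 5]
PUSH 72 -> [1, 5, 72]
ROT     -> [5, 72, 1]
DIV     -> [5, 72]
NEG     -> [5, -72]
SWAP    -> [-72, 5]
DIV     -> [-14]
PUSH 25 -> [-14, 25]
SWAP    -> [25, -14]
SWAP    -> [-14, 25]
SWAP    -> [25, -14]
NEG     -> [25, 14]

[25, 14]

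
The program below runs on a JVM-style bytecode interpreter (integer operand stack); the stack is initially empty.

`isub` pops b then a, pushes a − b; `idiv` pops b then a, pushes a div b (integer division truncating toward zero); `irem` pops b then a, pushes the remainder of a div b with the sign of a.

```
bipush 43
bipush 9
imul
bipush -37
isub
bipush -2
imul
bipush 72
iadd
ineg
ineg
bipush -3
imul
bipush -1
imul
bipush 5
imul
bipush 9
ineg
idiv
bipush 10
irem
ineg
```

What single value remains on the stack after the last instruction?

bipush 43  -> 43
bipush 9   -> 43 9
imul       -> 387
bipush -37 -> 387 -37
isub       -> 424
bipush -2  -> 424 -2
imul       -> -848
bipush 72  -> -848 72
iadd       -> -776
ineg       -> 776
ineg       -> -776
bipush -3  -> -776 -3
imul       -> 2328
bipush -1  -> 2328 -1
imul       -> -2328
bipush 5   -> -2328 5
imul       -> -11640
bipush 9   -> -11640 9
ineg       -> -11640 -9
idiv       -> 1293
bipush 10  -> 1293 10
irem       -> 3
ineg       -> -3

-3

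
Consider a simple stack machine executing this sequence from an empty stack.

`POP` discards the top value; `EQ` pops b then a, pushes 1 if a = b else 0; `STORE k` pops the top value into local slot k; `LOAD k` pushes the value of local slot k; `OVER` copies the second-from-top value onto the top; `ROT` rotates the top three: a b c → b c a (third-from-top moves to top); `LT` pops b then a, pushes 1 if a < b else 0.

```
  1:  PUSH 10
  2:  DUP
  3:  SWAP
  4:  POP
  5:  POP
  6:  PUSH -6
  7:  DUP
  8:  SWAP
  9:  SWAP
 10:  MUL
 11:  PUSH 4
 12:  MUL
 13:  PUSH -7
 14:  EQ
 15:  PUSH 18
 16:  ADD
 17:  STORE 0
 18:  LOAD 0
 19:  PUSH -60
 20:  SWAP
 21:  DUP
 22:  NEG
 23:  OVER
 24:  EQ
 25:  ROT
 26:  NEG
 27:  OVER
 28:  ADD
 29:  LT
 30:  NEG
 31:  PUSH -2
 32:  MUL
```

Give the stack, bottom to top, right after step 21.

[-60, 18, 18]

PUSH 10  -> 10
DUP      -> 10 10
SWAP     -> 10 10
POP      -> 10
POP      -> (empty)
PUSH -6  -> -6
DUP      -> -6 -6
SWAP     -> -6 -6
SWAP     -> -6 -6
MUL      -> 36
PUSH 4   -> 36 4
MUL      -> 144
PUSH -7  -> 144 -7
EQ       -> 0
PUSH 18  -> 0 18
ADD      -> 18
STORE 0  -> (empty)
LOAD 0   -> 18
PUSH -60 -> 18 -60
SWAP     -> -60 18
DUP      -> -60 18 18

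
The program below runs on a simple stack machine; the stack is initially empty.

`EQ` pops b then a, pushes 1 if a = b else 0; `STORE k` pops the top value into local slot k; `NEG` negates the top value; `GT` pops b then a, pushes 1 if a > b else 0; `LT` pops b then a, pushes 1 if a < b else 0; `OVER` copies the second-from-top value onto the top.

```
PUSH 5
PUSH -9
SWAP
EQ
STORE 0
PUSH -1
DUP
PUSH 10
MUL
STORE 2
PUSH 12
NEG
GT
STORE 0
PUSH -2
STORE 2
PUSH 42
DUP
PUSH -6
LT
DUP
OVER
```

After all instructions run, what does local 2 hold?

PUSH 5  -> 5
PUSH -9 -> 5 -9
SWAP    -> -9 5
EQ      -> 0
STORE 0 -> (empty)
PUSH -1 -> -1
DUP     -> -1 -1
PUSH 10 -> -1 -1 10
MUL     -> -1 -10
STORE 2 -> -1
PUSH 12 -> -1 12
NEG     -> -1 -12
GT      -> 1
STORE 0 -> (empty)
PUSH -2 -> -2
STORE 2 -> (empty)
PUSH 42 -> 42
DUP     -> 42 42
PUSH -6 -> 42 42 -6
LT      -> 42 0
DUP     -> 42 0 0
OVER    -> 42 0 0 0

-2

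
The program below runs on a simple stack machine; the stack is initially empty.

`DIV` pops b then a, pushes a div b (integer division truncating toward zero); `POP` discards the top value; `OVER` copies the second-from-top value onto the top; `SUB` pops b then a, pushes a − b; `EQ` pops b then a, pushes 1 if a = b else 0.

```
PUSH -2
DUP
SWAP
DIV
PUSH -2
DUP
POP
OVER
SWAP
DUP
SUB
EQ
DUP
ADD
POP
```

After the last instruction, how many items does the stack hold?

1

PUSH -2 -> -2
DUP     -> -2 -2
SWAP    -> -2 -2
DIV     -> 1
PUSH -2 -> 1 -2
DUP     -> 1 -2 -2
POP     -> 1 -2
OVER    -> 1 -2 1
SWAP    -> 1 1 -2
DUP     -> 1 1 -2 -2
SUB     -> 1 1 0
EQ      -> 1 0
DUP     -> 1 0 0
ADD     -> 1 0
POP     -> 1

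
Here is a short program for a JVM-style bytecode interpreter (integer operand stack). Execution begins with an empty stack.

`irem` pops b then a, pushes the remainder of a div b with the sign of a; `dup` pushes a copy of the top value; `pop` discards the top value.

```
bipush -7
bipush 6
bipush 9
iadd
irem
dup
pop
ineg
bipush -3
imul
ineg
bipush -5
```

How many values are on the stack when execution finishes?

2

bipush -7 → [-7]
bipush 6  → [-7, 6]
bipush 9  → [-7, 6, 9]
iadd      → [-7, 15]
irem      → [-7]
dup       → [-7, -7]
pop       → [-7]
ineg      → [7]
bipush -3 → [7, -3]
imul      → [-21]
ineg      → [21]
bipush -5 → [21, -5]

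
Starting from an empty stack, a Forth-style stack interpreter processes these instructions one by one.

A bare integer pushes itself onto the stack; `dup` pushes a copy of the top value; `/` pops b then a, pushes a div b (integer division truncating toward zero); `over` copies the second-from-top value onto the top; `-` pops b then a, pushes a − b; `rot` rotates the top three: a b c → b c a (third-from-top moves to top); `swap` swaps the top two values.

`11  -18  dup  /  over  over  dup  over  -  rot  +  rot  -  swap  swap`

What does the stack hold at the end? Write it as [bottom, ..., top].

[11, 1, 10]

11   → 11
-18  → 11 -18
dup  → 11 -18 -18
/    → 11 1
over → 11 1 11
over → 11 1 11 1
dup  → 11 1 11 1 1
over → 11 1 11 1 1 1
-    → 11 1 11 1 0
rot  → 11 1 1 0 11
+    → 11 1 1 11
rot  → 11 1 11 1
-    → 11 1 10
swap → 11 10 1
swap → 11 1 10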